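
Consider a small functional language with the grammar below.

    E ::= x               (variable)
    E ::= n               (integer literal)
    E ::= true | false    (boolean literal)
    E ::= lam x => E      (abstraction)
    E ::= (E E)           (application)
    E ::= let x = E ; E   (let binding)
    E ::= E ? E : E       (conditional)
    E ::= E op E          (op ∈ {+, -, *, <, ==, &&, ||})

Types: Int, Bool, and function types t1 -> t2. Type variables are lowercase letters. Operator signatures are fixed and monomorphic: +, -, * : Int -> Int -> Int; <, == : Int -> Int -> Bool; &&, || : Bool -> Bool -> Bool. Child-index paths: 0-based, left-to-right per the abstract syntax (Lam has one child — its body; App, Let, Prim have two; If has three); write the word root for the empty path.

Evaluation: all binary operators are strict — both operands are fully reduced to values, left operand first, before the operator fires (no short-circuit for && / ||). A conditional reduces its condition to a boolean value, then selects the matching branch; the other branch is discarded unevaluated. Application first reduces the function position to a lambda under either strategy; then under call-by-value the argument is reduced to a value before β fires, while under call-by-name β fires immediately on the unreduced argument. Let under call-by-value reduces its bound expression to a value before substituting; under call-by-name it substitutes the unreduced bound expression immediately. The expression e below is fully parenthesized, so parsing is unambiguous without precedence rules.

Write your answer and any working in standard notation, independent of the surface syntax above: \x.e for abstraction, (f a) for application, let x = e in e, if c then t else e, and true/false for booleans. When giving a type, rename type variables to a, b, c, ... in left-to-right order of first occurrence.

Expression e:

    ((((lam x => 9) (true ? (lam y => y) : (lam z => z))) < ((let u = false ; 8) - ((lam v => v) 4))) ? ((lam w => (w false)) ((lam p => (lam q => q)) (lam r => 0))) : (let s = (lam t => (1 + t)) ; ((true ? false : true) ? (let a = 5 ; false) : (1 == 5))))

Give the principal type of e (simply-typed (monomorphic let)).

Answer: Bool

Working:
\x._ : a -> Int
  unify Bool ~ Bool
y : b
\y._ : b -> b
z : c
\z._ : c -> c
  unify b -> b ~ c -> c
  unify b ~ c
  unify c ~ c
  unify a -> Int ~ (c -> c) -> d
  unify a ~ c -> c
  unify Int ~ d
_ _ : Int
  unify Int ~ Int
let u : Bool
  unify Int ~ Int
v : e
\v._ : e -> e
  unify e -> e ~ Int -> f
  unify e ~ Int
  unify Int ~ f
_ _ : Int
  unify Int ~ Int
  unify Int ~ Int
  unify Bool ~ Bool
w : g
  unify g ~ Bool -> h
_ _ : h
\w._ : (Bool -> h) -> h
q : j
\q._ : j -> j
\p._ : i -> j -> j
\r._ : k -> Int
  unify i -> j -> j ~ (k -> Int) -> l
  unify i ~ k -> Int
  unify j -> j ~ l
_ _ : j -> j
  unify (Bool -> h) -> h ~ (j -> j) -> m
  unify Bool -> h ~ j -> j
  unify Bool ~ j
  unify h ~ Bool
  unify Bool ~ m
_ _ : Bool
  unify Int ~ Int
t : n
  unify n ~ Int
\t._ : Int -> Int
let s : Int -> Int
  unify Bool ~ Bool
  unify Bool ~ Bool
  unify Bool ~ Bool
let a : Int
  unify Int ~ Int
  unify Int ~ Int
  unify Bool ~ Bool
  unify Bool ~ Bool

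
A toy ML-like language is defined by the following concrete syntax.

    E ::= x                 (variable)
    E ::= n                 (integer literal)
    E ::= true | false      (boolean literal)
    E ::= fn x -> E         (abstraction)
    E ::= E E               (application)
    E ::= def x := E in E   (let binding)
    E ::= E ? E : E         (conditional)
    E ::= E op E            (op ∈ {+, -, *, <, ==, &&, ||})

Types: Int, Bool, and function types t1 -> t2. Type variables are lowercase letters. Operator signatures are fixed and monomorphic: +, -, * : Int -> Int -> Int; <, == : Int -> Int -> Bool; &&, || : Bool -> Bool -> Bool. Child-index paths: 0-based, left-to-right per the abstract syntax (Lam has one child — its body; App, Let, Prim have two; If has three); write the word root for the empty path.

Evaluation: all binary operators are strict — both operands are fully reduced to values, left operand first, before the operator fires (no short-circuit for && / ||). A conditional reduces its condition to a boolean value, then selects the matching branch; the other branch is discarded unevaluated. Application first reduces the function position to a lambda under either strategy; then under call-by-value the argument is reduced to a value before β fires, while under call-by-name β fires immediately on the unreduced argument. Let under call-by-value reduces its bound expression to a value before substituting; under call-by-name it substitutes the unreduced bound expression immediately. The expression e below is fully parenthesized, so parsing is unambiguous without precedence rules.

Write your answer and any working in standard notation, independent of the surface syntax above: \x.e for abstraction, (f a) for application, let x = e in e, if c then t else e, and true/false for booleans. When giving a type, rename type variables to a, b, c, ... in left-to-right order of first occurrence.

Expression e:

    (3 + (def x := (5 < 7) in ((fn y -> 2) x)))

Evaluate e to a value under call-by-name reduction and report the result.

Derivation:
step 0: (3 + (let x = (5 < 7) in ((\y.2) x)))
step 1: [let@1] (3 + ((\y.2) (5 < 7)))
step 2: [beta@1] (3 + 2)
step 3: [delta@root] 5

Answer: 5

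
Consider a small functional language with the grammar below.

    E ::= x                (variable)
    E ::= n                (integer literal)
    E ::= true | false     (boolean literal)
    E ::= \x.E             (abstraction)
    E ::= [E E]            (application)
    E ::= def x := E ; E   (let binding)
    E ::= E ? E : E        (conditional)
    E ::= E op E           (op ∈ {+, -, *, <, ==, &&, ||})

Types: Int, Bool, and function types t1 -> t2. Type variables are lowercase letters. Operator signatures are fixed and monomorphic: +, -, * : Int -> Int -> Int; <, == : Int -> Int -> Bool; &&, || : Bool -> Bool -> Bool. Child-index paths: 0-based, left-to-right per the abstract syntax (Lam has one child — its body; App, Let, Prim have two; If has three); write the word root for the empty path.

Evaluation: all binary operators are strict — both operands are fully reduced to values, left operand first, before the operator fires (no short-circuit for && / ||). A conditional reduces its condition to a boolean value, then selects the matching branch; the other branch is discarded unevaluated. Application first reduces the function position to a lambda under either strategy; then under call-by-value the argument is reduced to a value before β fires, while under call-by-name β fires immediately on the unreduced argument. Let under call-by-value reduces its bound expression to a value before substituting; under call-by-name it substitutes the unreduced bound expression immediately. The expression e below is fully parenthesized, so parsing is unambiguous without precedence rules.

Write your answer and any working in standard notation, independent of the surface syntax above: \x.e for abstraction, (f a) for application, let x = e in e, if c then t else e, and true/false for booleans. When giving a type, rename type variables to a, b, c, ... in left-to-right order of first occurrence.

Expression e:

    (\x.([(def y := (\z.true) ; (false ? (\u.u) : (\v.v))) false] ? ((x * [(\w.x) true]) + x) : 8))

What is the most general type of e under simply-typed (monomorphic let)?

Answer: Int -> Int

Derivation:
\z._ : b -> Bool
let y : b -> Bool
  unify Bool ~ Bool
u : c
\u._ : c -> c
v : d
\v._ : d -> d
  unify c -> c ~ d -> d
  unify c ~ d
  unify d ~ d
  unify d -> d ~ Bool -> e
  unify d ~ Bool
  unify Bool ~ e
_ _ : Bool
  unify Bool ~ Bool
x : a
  unify a ~ Int
x : Int
\w._ : f -> Int
  unify f -> Int ~ Bool -> g
  unify f ~ Bool
  unify Int ~ g
_ _ : Int
  unify Int ~ Int
  unify Int ~ Int
x : Int
  unify Int ~ Int
  unify Int ~ Int
\x._ : Int -> Int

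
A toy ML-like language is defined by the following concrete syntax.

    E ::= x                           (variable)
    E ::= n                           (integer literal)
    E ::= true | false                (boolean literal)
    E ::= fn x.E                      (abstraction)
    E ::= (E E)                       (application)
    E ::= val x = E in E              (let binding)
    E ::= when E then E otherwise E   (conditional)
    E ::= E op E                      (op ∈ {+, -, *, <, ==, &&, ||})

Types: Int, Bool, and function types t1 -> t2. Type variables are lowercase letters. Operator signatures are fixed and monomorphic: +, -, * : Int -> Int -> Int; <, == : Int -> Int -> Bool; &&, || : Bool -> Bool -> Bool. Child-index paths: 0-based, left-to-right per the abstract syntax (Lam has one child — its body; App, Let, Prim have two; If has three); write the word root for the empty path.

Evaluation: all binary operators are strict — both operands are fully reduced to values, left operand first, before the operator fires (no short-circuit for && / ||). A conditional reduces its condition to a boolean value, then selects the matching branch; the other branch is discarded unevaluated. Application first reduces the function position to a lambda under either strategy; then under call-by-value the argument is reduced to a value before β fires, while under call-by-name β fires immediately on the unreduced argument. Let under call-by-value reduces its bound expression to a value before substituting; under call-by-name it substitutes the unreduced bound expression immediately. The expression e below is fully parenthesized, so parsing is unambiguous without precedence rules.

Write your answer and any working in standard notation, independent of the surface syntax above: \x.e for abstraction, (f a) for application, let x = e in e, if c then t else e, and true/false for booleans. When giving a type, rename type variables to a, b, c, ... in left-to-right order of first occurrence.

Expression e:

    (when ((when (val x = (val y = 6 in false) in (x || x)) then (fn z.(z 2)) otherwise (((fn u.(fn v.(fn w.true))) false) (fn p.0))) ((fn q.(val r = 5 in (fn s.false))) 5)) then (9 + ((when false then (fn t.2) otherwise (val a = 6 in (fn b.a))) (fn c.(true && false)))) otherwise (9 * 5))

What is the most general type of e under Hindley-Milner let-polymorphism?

Answer: Int

Derivation:
let y : Int
let x : Bool
x : Bool
  unify Bool ~ Bool
x : Bool
  unify Bool ~ Bool
  unify Bool ~ Bool
z : a
  unify a ~ Int -> b
_ _ : b
\z._ : (Int -> b) -> b
\w._ : e -> Bool
\v._ : d -> e -> Bool
\u._ : c -> d -> e -> Bool
  unify c -> d -> e -> Bool ~ Bool -> f
  unify c ~ Bool
  unify d -> e -> Bool ~ f
_ _ : d -> e -> Bool
\p._ : g -> Int
  unify d -> e -> Bool ~ (g -> Int) -> h
  unify d ~ g -> Int
  unify e -> Bool ~ h
_ _ : e -> Bool
  unify (Int -> b) -> b ~ e -> Bool
  unify Int -> b ~ e
  unify b ~ Bool
let r : Int
\s._ : j -> Bool
\q._ : i -> j -> Bool
  unify i -> j -> Bool ~ Int -> k
  unify i ~ Int
  unify j -> Bool ~ k
_ _ : j -> Bool
  unify (Int -> Bool) -> Bool ~ (j -> Bool) -> l
  unify Int -> Bool ~ j -> Bool
  unify Int ~ j
  unify Bool ~ Bool
  unify Bool ~ l
_ _ : Bool
  unify Bool ~ Bool
  unify Int ~ Int
  unify Bool ~ Bool
\t._ : m -> Int
let a : Int
a : Int
\b._ : n -> Int
  unify m -> Int ~ n -> Int
  unify m ~ n
  unify Int ~ Int
  unify Bool ~ Bool
  unify Bool ~ Bool
\c._ : o -> Bool
  unify n -> Int ~ (o -> Bool) -> p
  unify n ~ o -> Bool
  unify Int ~ p
_ _ : Int
  unify Int ~ Int
  unify Int ~ Int
  unify Int ~ Int
  unify Int ~ Int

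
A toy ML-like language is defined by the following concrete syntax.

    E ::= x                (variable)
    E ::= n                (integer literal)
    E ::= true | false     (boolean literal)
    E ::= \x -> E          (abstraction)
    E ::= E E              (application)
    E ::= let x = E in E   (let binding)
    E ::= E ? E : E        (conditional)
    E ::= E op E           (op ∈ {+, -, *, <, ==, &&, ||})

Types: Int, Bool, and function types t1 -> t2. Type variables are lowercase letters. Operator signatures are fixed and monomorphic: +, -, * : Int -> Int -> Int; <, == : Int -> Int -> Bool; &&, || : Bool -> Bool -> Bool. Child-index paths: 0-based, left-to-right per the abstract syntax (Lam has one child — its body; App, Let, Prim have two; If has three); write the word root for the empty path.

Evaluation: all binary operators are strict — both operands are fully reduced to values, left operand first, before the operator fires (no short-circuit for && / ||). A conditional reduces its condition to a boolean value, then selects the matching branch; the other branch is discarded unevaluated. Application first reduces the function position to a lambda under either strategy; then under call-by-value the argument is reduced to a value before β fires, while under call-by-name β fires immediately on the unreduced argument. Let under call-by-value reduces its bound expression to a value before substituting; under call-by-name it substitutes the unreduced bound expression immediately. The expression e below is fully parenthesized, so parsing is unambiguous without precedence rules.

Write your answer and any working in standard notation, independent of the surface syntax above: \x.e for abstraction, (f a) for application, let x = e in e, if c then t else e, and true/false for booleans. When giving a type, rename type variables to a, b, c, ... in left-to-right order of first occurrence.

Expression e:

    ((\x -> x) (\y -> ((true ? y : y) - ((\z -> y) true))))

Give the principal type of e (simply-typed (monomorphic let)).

Working:
x : a
\x._ : a -> a
  unify Bool ~ Bool
y : b
y : b
  unify b ~ b
  unify b ~ Int
y : Int
\z._ : c -> Int
  unify c -> Int ~ Bool -> d
  unify c ~ Bool
  unify Int ~ d
_ _ : Int
  unify Int ~ Int
\y._ : Int -> Int
  unify a -> a ~ (Int -> Int) -> e
  unify a ~ Int -> Int
  unify Int -> Int ~ e
_ _ : Int -> Int

Answer: Int -> Int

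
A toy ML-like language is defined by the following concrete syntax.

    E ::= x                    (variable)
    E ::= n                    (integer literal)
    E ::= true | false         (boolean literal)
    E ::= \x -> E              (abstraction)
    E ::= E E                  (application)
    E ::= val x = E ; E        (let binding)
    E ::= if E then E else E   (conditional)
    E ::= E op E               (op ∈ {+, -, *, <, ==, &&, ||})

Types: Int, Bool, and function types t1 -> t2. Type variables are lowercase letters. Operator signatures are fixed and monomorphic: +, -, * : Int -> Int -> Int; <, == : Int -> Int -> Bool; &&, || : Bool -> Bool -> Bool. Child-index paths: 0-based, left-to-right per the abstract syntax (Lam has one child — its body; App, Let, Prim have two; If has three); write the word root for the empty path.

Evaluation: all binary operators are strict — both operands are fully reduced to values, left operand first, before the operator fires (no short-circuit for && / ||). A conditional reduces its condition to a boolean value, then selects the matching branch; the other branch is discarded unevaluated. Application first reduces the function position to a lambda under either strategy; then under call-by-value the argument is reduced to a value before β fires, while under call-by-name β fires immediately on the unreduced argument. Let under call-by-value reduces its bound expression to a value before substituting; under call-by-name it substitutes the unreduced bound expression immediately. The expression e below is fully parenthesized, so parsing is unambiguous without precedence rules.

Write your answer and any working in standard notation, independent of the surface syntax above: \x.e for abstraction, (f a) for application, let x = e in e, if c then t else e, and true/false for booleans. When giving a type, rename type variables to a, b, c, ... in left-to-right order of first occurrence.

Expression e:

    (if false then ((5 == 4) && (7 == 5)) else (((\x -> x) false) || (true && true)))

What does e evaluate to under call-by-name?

Derivation:
step 0: (if false then ((5 == 4) && (7 == 5)) else (((\x.x) false) || (true && true)))
step 1: [if@root] (((\x.x) false) || (true && true))
step 2: [beta@0] (false || (true && true))
step 3: [delta@1] (false || true)
step 4: [delta@root] true

Answer: true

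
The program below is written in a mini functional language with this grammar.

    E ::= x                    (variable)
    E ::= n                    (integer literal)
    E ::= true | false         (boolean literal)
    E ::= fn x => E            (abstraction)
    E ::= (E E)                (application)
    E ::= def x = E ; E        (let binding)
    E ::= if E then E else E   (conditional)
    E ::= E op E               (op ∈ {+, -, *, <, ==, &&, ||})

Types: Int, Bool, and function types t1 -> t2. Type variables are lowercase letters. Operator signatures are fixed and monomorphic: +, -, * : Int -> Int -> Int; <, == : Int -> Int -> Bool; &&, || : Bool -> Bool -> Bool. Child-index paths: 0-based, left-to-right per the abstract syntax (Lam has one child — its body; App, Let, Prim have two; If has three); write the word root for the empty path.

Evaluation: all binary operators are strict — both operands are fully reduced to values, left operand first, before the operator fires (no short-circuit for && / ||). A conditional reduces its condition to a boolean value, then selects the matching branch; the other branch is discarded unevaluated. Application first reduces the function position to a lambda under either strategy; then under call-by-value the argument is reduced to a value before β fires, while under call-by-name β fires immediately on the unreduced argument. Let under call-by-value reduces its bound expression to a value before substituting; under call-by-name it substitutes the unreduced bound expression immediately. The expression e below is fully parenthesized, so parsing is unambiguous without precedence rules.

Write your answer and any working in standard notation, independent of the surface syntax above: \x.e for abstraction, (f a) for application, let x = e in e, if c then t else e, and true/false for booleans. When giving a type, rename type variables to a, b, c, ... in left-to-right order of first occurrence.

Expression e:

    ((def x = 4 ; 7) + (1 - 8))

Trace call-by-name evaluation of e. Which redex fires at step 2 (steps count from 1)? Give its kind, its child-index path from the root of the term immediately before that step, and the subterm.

Answer: delta at 1 : (1 - 8)

Derivation:
step 0: ((let x = 4 in 7) + (1 - 8))
step 1: [let@0] (7 + (1 - 8))
step 2: [delta@1] (7 + -7)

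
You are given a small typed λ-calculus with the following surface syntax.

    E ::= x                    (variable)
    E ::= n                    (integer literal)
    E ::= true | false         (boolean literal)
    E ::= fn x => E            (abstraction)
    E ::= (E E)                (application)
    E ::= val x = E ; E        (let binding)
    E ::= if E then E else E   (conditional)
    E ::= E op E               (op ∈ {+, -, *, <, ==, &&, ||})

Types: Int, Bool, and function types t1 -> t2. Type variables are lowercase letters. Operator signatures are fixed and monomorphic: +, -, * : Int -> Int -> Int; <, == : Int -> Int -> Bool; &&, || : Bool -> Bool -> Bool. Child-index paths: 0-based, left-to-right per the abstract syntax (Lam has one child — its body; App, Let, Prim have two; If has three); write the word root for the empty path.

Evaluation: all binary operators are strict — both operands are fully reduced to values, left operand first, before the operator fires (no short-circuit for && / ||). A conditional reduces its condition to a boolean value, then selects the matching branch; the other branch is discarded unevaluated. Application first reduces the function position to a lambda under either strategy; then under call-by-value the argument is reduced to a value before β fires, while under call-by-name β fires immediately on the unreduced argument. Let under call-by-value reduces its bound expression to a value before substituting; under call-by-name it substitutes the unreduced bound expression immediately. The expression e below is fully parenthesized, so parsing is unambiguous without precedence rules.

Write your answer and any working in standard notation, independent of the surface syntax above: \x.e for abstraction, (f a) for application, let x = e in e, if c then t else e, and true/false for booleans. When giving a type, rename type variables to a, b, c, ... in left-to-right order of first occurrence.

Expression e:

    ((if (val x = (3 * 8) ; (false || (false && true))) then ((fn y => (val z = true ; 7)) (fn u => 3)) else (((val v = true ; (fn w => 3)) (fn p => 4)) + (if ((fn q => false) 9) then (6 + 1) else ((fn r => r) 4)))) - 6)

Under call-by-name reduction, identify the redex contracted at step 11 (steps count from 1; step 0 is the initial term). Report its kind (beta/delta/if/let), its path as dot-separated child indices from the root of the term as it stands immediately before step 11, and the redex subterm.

Working:
step 0: ((if (let x = (3 * 8) in (false || (false && true))) then ((\y.(let z = true in 7)) (\u.3)) else (((let v = true in (\w.3)) (\p.4)) + (if ((\q.false) 9) then (6 + 1) else ((\r.r) 4)))) - 6)
step 1: [let@0.0] ((if (false || (false && true)) then ((\y.(let z = true in 7)) (\u.3)) else (((let v = true in (\w.3)) (\p.4)) + (if ((\q.false) 9) then (6 + 1) else ((\r.r) 4)))) - 6)
step 2: [delta@0.0.1] ((if (false || false) then ((\y.(let z = true in 7)) (\u.3)) else (((let v = true in (\w.3)) (\p.4)) + (if ((\q.false) 9) then (6 + 1) else ((\r.r) 4)))) - 6)
step 3: [delta@0.0] ((if false then ((\y.(let z = true in 7)) (\u.3)) else (((let v = true in (\w.3)) (\p.4)) + (if ((\q.false) 9) then (6 + 1) else ((\r.r) 4)))) - 6)
step 4: [if@0] ((((let v = true in (\w.3)) (\p.4)) + (if ((\q.false) 9) then (6 + 1) else ((\r.r) 4))) - 6)
step 5: [let@0.0.0] ((((\w.3) (\p.4)) + (if ((\q.false) 9) then (6 + 1) else ((\r.r) 4))) - 6)
step 6: [beta@0.0] ((3 + (if ((\q.false) 9) then (6 + 1) else ((\r.r) 4))) - 6)
step 7: [beta@0.1.0] ((3 + (if false then (6 + 1) else ((\r.r) 4))) - 6)
step 8: [if@0.1] ((3 + ((\r.r) 4)) - 6)
step 9: [beta@0.1] ((3 + 4) - 6)
step 10: [delta@0] (7 - 6)
step 11: [delta@root] 1

Answer: delta at root : (7 - 6)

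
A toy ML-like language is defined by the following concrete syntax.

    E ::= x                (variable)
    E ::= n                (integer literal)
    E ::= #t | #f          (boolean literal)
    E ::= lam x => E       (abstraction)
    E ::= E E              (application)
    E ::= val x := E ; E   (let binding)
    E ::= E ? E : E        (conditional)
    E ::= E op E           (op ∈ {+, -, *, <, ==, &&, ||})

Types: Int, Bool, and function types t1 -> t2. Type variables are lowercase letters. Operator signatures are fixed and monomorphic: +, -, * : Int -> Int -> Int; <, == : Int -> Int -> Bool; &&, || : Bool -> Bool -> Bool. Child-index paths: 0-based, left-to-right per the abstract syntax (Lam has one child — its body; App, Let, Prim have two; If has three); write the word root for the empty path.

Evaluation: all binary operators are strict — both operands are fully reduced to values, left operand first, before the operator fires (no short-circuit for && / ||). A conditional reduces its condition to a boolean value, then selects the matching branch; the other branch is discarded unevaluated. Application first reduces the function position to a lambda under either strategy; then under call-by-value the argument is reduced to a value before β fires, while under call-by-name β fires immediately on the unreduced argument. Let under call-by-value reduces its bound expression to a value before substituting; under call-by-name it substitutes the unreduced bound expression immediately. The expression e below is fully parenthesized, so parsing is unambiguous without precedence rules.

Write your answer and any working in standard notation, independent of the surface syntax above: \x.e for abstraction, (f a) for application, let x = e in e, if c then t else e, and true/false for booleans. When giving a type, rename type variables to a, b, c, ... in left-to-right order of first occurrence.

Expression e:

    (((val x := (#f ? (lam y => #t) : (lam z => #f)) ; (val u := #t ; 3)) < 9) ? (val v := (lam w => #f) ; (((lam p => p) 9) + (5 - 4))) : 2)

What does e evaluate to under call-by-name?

Answer: 10

Trace:
step 0: (if ((let x = (if false then (\y.true) else (\z.false)) in (let u = true in 3)) < 9) then (let v = (\w.false) in (((\p.p) 9) + (5 - 4))) else 2)
step 1: [let@0.0] (if ((let u = true in 3) < 9) then (let v = (\w.false) in (((\p.p) 9) + (5 - 4))) else 2)
step 2: [let@0.0] (if (3 < 9) then (let v = (\w.false) in (((\p.p) 9) + (5 - 4))) else 2)
step 3: [delta@0] (if true then (let v = (\w.false) in (((\p.p) 9) + (5 - 4))) else 2)
step 4: [if@root] (let v = (\w.false) in (((\p.p) 9) + (5 - 4)))
step 5: [let@root] (((\p.p) 9) + (5 - 4))
step 6: [beta@0] (9 + (5 - 4))
step 7: [delta@1] (9 + 1)
step 8: [delta@root] 10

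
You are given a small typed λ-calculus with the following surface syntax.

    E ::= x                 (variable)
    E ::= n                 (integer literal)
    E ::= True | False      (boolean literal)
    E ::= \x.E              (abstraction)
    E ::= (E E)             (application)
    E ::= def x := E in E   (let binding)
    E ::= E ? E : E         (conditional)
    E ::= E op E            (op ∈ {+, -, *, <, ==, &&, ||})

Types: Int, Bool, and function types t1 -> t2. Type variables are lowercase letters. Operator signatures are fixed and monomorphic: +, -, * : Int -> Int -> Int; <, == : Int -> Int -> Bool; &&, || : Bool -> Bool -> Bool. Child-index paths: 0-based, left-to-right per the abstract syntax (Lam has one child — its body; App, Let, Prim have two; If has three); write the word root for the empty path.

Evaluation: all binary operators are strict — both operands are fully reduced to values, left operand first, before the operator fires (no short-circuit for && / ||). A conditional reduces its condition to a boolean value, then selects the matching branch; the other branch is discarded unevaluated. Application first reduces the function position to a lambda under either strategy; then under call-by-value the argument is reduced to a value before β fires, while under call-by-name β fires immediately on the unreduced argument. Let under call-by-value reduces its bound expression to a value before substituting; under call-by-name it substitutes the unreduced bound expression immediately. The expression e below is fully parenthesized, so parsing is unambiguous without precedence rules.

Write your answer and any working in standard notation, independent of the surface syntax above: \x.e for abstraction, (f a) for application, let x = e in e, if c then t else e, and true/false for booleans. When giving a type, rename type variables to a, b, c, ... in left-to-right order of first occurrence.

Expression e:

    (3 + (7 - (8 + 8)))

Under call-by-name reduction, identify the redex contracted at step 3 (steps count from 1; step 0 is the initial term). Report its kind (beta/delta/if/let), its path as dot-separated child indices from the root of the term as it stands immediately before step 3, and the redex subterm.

Answer: delta at root : (3 + -9)

Working:
step 0: (3 + (7 - (8 + 8)))
step 1: [delta@1.1] (3 + (7 - 16))
step 2: [delta@1] (3 + -9)
step 3: [delta@root] -6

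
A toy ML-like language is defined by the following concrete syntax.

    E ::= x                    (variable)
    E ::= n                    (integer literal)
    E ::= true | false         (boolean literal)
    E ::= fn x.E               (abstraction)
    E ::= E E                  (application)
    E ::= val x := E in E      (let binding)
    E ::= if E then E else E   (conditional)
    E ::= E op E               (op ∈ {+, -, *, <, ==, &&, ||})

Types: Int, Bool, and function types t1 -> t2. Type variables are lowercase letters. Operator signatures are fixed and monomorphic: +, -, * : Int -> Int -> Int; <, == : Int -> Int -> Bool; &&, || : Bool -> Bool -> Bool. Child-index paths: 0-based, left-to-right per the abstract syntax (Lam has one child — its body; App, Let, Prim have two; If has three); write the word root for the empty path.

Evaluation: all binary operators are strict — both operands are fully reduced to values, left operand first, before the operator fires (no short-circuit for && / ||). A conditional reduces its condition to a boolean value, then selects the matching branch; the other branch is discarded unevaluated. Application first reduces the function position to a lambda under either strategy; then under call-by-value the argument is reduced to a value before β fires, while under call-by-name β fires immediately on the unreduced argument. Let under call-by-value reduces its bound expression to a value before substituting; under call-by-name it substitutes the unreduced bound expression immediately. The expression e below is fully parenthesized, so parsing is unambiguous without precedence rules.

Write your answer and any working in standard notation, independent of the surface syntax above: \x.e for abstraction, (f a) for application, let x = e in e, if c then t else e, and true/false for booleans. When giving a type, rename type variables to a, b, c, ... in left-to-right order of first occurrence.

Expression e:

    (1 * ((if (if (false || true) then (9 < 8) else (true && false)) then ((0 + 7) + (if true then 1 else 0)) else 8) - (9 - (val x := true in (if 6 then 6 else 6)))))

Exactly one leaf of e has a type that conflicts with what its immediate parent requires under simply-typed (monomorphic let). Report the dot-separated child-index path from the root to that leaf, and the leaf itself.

Trace:
  unify Int ~ Int
  unify Bool ~ Bool
  unify Bool ~ Bool
  unify Bool ~ Bool
  unify Int ~ Int
  unify Int ~ Int
  unify Bool ~ Bool
  unify Bool ~ Bool
  unify Bool ~ Bool
  unify Bool ~ Bool
  unify Int ~ Int
  unify Int ~ Int
  unify Int ~ Int
  unify Bool ~ Bool
  unify Int ~ Int
  unify Int ~ Int
  unify Int ~ Int
  unify Int ~ Int
  unify Int ~ Int
let x : Bool
  unify Int ~ Bool
  FAIL: mismatch Int ~ Bool

Answer: 1.1.1.1.0 : 6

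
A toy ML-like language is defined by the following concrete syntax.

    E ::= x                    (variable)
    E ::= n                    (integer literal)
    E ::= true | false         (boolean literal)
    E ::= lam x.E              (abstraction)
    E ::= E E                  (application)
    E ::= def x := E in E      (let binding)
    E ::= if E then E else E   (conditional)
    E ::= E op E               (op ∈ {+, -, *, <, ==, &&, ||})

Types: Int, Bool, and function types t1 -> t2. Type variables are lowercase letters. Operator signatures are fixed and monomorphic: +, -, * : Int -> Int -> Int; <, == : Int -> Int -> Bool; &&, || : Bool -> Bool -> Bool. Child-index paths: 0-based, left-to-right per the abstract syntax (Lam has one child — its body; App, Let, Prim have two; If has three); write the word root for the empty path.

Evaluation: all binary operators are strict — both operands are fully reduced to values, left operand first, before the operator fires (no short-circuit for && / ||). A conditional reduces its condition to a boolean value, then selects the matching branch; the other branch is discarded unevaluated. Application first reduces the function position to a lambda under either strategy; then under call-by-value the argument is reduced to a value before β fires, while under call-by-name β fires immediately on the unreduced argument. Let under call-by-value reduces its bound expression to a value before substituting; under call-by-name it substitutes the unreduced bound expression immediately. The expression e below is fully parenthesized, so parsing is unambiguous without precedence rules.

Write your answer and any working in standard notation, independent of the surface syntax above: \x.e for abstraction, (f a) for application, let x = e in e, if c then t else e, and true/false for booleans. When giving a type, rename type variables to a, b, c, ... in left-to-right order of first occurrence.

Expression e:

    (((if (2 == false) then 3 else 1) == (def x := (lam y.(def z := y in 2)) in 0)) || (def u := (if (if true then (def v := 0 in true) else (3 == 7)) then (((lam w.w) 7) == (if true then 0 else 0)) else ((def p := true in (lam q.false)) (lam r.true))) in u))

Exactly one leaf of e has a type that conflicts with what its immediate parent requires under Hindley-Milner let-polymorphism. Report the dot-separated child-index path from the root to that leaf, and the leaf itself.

Derivation:
  unify Int ~ Int
  unify Bool ~ Int
  FAIL: mismatch Bool ~ Int

Answer: 0.0.0.1 : false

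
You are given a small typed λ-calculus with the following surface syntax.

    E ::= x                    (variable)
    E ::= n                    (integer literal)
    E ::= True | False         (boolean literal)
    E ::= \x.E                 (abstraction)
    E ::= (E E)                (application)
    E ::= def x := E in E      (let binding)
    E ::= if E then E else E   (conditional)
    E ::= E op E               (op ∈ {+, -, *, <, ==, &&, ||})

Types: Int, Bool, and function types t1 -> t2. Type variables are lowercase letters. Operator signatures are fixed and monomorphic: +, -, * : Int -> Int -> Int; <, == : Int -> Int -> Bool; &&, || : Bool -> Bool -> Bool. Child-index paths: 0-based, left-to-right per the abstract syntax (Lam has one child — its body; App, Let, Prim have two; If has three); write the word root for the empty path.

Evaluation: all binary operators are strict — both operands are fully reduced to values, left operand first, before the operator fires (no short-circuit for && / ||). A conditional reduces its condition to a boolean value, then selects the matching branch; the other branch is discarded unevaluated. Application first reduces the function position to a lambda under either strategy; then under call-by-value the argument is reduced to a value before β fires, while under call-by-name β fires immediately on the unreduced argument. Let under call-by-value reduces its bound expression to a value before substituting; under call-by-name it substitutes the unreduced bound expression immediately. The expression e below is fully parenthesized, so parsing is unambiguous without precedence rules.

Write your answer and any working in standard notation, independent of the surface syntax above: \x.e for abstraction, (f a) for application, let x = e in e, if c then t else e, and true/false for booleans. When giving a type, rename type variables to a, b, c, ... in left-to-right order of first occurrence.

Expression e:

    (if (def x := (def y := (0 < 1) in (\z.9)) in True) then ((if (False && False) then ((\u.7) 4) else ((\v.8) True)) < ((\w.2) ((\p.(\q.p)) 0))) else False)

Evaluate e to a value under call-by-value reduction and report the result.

Derivation:
step 0: (if (let x = (let y = (0 < 1) in (\z.9)) in true) then ((if (false && false) then ((\u.7) 4) else ((\v.8) true)) < ((\w.2) ((\p.(\q.p)) 0))) else false)
step 1: [delta@0.0.0] (if (let x = (let y = true in (\z.9)) in true) then ((if (false && false) then ((\u.7) 4) else ((\v.8) true)) < ((\w.2) ((\p.(\q.p)) 0))) else false)
step 2: [let@0.0] (if (let x = (\z.9) in true) then ((if (false && false) then ((\u.7) 4) else ((\v.8) true)) < ((\w.2) ((\p.(\q.p)) 0))) else false)
step 3: [let@0] (if true then ((if (false && false) then ((\u.7) 4) else ((\v.8) true)) < ((\w.2) ((\p.(\q.p)) 0))) else false)
step 4: [if@root] ((if (false && false) then ((\u.7) 4) else ((\v.8) true)) < ((\w.2) ((\p.(\q.p)) 0)))
step 5: [delta@0.0] ((if false then ((\u.7) 4) else ((\v.8) true)) < ((\w.2) ((\p.(\q.p)) 0)))
step 6: [if@0] (((\v.8) true) < ((\w.2) ((\p.(\q.p)) 0)))
step 7: [beta@0] (8 < ((\w.2) ((\p.(\q.p)) 0)))
step 8: [beta@1.1] (8 < ((\w.2) (\q.0)))
step 9: [beta@1] (8 < 2)
step 10: [delta@root] false

Answer: false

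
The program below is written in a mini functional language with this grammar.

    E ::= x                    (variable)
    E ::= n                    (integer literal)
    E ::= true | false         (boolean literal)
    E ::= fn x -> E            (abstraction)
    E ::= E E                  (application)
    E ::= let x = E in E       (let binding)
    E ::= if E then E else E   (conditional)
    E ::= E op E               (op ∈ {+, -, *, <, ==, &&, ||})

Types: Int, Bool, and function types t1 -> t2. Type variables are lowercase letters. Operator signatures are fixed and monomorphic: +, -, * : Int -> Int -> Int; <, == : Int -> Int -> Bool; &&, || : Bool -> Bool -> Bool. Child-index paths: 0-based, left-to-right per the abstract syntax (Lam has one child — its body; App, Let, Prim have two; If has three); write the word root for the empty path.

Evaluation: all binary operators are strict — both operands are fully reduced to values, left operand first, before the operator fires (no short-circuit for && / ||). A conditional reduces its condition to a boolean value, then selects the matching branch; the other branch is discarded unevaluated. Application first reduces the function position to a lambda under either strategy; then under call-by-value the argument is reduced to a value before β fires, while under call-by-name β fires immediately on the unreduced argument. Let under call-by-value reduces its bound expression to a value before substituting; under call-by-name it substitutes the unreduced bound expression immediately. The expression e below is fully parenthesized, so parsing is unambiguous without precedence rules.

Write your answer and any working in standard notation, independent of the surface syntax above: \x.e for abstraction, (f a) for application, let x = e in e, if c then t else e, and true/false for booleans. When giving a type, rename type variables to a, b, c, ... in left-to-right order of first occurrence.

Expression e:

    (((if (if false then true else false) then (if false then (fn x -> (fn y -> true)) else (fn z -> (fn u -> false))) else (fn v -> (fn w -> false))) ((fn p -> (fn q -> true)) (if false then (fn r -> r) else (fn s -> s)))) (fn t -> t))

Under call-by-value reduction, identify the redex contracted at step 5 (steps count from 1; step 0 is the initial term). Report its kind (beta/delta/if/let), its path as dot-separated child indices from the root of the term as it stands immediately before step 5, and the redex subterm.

Working:
step 0: (((if (if false then true else false) then (if false then (\x.(\y.true)) else (\z.(\u.false))) else (\v.(\w.false))) ((\p.(\q.true)) (if false then (\r.r) else (\s.s)))) (\t.t))
step 1: [if@0.0.0] (((if false then (if false then (\x.(\y.true)) else (\z.(\u.false))) else (\v.(\w.false))) ((\p.(\q.true)) (if false then (\r.r) else (\s.s)))) (\t.t))
step 2: [if@0.0] (((\v.(\w.false)) ((\p.(\q.true)) (if false then (\r.r) else (\s.s)))) (\t.t))
step 3: [if@0.1.1] (((\v.(\w.false)) ((\p.(\q.true)) (\s.s))) (\t.t))
step 4: [beta@0.1] (((\v.(\w.false)) (\q.true)) (\t.t))
step 5: [beta@0] ((\w.false) (\t.t))

Answer: beta at 0 : ((\v.(\w.false)) (\q.true))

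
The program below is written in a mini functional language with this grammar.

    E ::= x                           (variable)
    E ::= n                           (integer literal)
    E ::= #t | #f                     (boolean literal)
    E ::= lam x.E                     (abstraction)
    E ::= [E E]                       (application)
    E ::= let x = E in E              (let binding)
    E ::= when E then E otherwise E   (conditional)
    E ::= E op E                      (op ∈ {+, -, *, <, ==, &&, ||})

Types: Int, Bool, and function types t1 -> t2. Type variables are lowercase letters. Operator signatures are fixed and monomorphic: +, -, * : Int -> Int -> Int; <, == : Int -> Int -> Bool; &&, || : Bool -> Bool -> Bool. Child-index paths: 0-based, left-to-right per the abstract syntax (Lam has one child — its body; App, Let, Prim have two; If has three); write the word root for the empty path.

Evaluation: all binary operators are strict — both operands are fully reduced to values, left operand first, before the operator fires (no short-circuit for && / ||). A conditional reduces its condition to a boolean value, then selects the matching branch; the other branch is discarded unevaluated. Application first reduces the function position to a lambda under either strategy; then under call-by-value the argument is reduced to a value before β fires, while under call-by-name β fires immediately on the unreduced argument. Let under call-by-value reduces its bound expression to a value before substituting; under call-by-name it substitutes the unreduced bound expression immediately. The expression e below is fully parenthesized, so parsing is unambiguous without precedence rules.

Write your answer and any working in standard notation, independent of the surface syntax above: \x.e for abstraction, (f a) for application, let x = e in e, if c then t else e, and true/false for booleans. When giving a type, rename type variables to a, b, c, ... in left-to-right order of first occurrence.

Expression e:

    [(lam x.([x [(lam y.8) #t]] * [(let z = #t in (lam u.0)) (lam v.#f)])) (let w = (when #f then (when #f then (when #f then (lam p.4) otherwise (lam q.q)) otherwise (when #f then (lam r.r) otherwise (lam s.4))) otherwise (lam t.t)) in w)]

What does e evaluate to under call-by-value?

Answer: 0

Derivation:
step 0: ((\x.((x ((\y.8) true)) * ((let z = true in (\u.0)) (\v.false)))) (let w = (if false then (if false then (if false then (\p.4) else (\q.q)) else (if false then (\r.r) else (\s.4))) else (\t.t)) in w))
step 1: [if@1.0] ((\x.((x ((\y.8) true)) * ((let z = true in (\u.0)) (\v.false)))) (let w = (\t.t) in w))
step 2: [let@1] ((\x.((x ((\y.8) true)) * ((let z = true in (\u.0)) (\v.false)))) (\t.t))
step 3: [beta@root] (((\t.t) ((\y.8) true)) * ((let z = true in (\u.0)) (\v.false)))
step 4: [beta@0.1] (((\t.t) 8) * ((let z = true in (\u.0)) (\v.false)))
step 5: [beta@0] (8 * ((let z = true in (\u.0)) (\v.false)))
step 6: [let@1.0] (8 * ((\u.0) (\v.false)))
step 7: [beta@1] (8 * 0)
step 8: [delta@root] 0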